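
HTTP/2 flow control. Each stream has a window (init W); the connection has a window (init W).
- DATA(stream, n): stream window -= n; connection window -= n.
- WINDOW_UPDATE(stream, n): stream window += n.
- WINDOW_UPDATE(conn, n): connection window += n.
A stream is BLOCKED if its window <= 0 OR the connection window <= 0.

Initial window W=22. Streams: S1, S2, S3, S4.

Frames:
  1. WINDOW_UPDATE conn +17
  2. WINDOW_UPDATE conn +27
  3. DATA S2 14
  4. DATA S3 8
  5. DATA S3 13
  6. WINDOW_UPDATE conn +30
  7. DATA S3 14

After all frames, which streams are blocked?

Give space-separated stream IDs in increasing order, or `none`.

Answer: S3

Derivation:
Op 1: conn=39 S1=22 S2=22 S3=22 S4=22 blocked=[]
Op 2: conn=66 S1=22 S2=22 S3=22 S4=22 blocked=[]
Op 3: conn=52 S1=22 S2=8 S3=22 S4=22 blocked=[]
Op 4: conn=44 S1=22 S2=8 S3=14 S4=22 blocked=[]
Op 5: conn=31 S1=22 S2=8 S3=1 S4=22 blocked=[]
Op 6: conn=61 S1=22 S2=8 S3=1 S4=22 blocked=[]
Op 7: conn=47 S1=22 S2=8 S3=-13 S4=22 blocked=[3]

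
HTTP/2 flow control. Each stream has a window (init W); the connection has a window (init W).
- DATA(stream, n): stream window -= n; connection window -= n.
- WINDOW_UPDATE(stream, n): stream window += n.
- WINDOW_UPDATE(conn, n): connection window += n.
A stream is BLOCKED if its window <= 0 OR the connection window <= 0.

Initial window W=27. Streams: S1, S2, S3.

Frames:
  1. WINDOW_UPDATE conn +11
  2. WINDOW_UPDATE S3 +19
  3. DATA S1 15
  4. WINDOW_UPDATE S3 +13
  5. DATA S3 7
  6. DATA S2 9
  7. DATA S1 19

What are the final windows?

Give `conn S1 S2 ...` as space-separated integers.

Answer: -12 -7 18 52

Derivation:
Op 1: conn=38 S1=27 S2=27 S3=27 blocked=[]
Op 2: conn=38 S1=27 S2=27 S3=46 blocked=[]
Op 3: conn=23 S1=12 S2=27 S3=46 blocked=[]
Op 4: conn=23 S1=12 S2=27 S3=59 blocked=[]
Op 5: conn=16 S1=12 S2=27 S3=52 blocked=[]
Op 6: conn=7 S1=12 S2=18 S3=52 blocked=[]
Op 7: conn=-12 S1=-7 S2=18 S3=52 blocked=[1, 2, 3]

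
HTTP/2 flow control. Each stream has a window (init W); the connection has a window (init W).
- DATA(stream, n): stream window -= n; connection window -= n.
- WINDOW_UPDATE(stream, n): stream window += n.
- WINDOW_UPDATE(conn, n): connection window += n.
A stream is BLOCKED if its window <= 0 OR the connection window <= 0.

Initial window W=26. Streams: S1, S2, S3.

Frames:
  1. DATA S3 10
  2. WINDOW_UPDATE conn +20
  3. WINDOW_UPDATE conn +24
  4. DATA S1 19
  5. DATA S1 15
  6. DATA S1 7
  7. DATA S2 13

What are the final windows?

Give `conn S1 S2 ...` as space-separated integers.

Op 1: conn=16 S1=26 S2=26 S3=16 blocked=[]
Op 2: conn=36 S1=26 S2=26 S3=16 blocked=[]
Op 3: conn=60 S1=26 S2=26 S3=16 blocked=[]
Op 4: conn=41 S1=7 S2=26 S3=16 blocked=[]
Op 5: conn=26 S1=-8 S2=26 S3=16 blocked=[1]
Op 6: conn=19 S1=-15 S2=26 S3=16 blocked=[1]
Op 7: conn=6 S1=-15 S2=13 S3=16 blocked=[1]

Answer: 6 -15 13 16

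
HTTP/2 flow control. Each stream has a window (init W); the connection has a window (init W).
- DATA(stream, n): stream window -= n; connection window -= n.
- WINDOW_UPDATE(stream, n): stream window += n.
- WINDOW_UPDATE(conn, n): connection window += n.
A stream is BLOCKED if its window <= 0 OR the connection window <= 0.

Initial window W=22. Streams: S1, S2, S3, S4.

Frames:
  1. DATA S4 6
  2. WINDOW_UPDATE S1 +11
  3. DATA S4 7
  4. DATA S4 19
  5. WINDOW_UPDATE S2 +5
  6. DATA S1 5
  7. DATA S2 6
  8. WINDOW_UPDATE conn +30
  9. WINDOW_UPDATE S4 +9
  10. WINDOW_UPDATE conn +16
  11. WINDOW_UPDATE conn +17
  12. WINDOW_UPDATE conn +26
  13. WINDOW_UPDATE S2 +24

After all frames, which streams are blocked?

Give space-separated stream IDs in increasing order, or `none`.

Answer: S4

Derivation:
Op 1: conn=16 S1=22 S2=22 S3=22 S4=16 blocked=[]
Op 2: conn=16 S1=33 S2=22 S3=22 S4=16 blocked=[]
Op 3: conn=9 S1=33 S2=22 S3=22 S4=9 blocked=[]
Op 4: conn=-10 S1=33 S2=22 S3=22 S4=-10 blocked=[1, 2, 3, 4]
Op 5: conn=-10 S1=33 S2=27 S3=22 S4=-10 blocked=[1, 2, 3, 4]
Op 6: conn=-15 S1=28 S2=27 S3=22 S4=-10 blocked=[1, 2, 3, 4]
Op 7: conn=-21 S1=28 S2=21 S3=22 S4=-10 blocked=[1, 2, 3, 4]
Op 8: conn=9 S1=28 S2=21 S3=22 S4=-10 blocked=[4]
Op 9: conn=9 S1=28 S2=21 S3=22 S4=-1 blocked=[4]
Op 10: conn=25 S1=28 S2=21 S3=22 S4=-1 blocked=[4]
Op 11: conn=42 S1=28 S2=21 S3=22 S4=-1 blocked=[4]
Op 12: conn=68 S1=28 S2=21 S3=22 S4=-1 blocked=[4]
Op 13: conn=68 S1=28 S2=45 S3=22 S4=-1 blocked=[4]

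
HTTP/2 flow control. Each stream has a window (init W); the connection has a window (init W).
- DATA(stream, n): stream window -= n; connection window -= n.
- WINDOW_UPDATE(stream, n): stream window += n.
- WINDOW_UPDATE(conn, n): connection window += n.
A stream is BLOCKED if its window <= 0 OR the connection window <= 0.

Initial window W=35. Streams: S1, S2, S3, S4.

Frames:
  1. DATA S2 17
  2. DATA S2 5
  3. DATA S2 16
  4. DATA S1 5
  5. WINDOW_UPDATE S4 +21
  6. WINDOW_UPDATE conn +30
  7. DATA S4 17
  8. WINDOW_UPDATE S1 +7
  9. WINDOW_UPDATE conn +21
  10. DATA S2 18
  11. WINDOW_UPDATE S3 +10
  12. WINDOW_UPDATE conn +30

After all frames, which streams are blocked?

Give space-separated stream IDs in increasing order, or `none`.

Op 1: conn=18 S1=35 S2=18 S3=35 S4=35 blocked=[]
Op 2: conn=13 S1=35 S2=13 S3=35 S4=35 blocked=[]
Op 3: conn=-3 S1=35 S2=-3 S3=35 S4=35 blocked=[1, 2, 3, 4]
Op 4: conn=-8 S1=30 S2=-3 S3=35 S4=35 blocked=[1, 2, 3, 4]
Op 5: conn=-8 S1=30 S2=-3 S3=35 S4=56 blocked=[1, 2, 3, 4]
Op 6: conn=22 S1=30 S2=-3 S3=35 S4=56 blocked=[2]
Op 7: conn=5 S1=30 S2=-3 S3=35 S4=39 blocked=[2]
Op 8: conn=5 S1=37 S2=-3 S3=35 S4=39 blocked=[2]
Op 9: conn=26 S1=37 S2=-3 S3=35 S4=39 blocked=[2]
Op 10: conn=8 S1=37 S2=-21 S3=35 S4=39 blocked=[2]
Op 11: conn=8 S1=37 S2=-21 S3=45 S4=39 blocked=[2]
Op 12: conn=38 S1=37 S2=-21 S3=45 S4=39 blocked=[2]

Answer: S2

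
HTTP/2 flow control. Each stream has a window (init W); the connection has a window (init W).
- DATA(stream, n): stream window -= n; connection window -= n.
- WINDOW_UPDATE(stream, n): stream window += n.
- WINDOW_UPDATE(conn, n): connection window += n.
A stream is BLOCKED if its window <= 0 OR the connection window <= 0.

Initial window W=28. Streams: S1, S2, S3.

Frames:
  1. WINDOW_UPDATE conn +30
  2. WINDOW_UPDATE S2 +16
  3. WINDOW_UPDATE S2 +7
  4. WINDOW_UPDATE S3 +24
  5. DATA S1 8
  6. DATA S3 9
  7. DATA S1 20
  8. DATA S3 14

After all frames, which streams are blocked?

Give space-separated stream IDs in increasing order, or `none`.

Answer: S1

Derivation:
Op 1: conn=58 S1=28 S2=28 S3=28 blocked=[]
Op 2: conn=58 S1=28 S2=44 S3=28 blocked=[]
Op 3: conn=58 S1=28 S2=51 S3=28 blocked=[]
Op 4: conn=58 S1=28 S2=51 S3=52 blocked=[]
Op 5: conn=50 S1=20 S2=51 S3=52 blocked=[]
Op 6: conn=41 S1=20 S2=51 S3=43 blocked=[]
Op 7: conn=21 S1=0 S2=51 S3=43 blocked=[1]
Op 8: conn=7 S1=0 S2=51 S3=29 blocked=[1]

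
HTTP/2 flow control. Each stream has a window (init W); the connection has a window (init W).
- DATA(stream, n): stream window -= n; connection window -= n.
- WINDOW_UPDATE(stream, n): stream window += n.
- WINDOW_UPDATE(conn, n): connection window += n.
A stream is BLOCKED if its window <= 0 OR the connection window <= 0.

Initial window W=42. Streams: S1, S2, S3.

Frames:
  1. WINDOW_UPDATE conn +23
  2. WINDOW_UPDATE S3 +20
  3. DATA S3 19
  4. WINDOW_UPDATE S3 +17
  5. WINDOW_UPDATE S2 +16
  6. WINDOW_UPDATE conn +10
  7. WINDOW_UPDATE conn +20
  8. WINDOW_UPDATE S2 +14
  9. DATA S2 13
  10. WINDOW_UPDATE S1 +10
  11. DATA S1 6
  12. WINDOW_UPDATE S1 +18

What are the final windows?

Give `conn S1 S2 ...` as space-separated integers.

Answer: 57 64 59 60

Derivation:
Op 1: conn=65 S1=42 S2=42 S3=42 blocked=[]
Op 2: conn=65 S1=42 S2=42 S3=62 blocked=[]
Op 3: conn=46 S1=42 S2=42 S3=43 blocked=[]
Op 4: conn=46 S1=42 S2=42 S3=60 blocked=[]
Op 5: conn=46 S1=42 S2=58 S3=60 blocked=[]
Op 6: conn=56 S1=42 S2=58 S3=60 blocked=[]
Op 7: conn=76 S1=42 S2=58 S3=60 blocked=[]
Op 8: conn=76 S1=42 S2=72 S3=60 blocked=[]
Op 9: conn=63 S1=42 S2=59 S3=60 blocked=[]
Op 10: conn=63 S1=52 S2=59 S3=60 blocked=[]
Op 11: conn=57 S1=46 S2=59 S3=60 blocked=[]
Op 12: conn=57 S1=64 S2=59 S3=60 blocked=[]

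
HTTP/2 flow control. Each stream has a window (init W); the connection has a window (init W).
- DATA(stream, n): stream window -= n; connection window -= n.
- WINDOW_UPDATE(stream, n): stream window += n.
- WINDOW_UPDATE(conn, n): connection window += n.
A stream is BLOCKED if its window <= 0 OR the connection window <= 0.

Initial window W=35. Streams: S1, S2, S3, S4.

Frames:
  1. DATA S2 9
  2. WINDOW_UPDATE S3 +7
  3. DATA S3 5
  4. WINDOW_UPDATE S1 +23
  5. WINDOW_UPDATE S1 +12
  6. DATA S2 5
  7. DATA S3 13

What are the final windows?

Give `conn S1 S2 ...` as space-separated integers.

Answer: 3 70 21 24 35

Derivation:
Op 1: conn=26 S1=35 S2=26 S3=35 S4=35 blocked=[]
Op 2: conn=26 S1=35 S2=26 S3=42 S4=35 blocked=[]
Op 3: conn=21 S1=35 S2=26 S3=37 S4=35 blocked=[]
Op 4: conn=21 S1=58 S2=26 S3=37 S4=35 blocked=[]
Op 5: conn=21 S1=70 S2=26 S3=37 S4=35 blocked=[]
Op 6: conn=16 S1=70 S2=21 S3=37 S4=35 blocked=[]
Op 7: conn=3 S1=70 S2=21 S3=24 S4=35 blocked=[]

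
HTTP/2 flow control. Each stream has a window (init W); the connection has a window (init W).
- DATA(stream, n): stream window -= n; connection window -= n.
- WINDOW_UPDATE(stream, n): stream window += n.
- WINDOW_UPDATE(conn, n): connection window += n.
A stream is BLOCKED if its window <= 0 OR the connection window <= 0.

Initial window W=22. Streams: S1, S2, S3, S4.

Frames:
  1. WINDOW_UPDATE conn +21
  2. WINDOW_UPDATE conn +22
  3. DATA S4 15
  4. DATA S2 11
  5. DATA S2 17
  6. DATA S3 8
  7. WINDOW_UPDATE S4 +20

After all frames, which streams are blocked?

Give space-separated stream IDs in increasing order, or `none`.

Answer: S2

Derivation:
Op 1: conn=43 S1=22 S2=22 S3=22 S4=22 blocked=[]
Op 2: conn=65 S1=22 S2=22 S3=22 S4=22 blocked=[]
Op 3: conn=50 S1=22 S2=22 S3=22 S4=7 blocked=[]
Op 4: conn=39 S1=22 S2=11 S3=22 S4=7 blocked=[]
Op 5: conn=22 S1=22 S2=-6 S3=22 S4=7 blocked=[2]
Op 6: conn=14 S1=22 S2=-6 S3=14 S4=7 blocked=[2]
Op 7: conn=14 S1=22 S2=-6 S3=14 S4=27 blocked=[2]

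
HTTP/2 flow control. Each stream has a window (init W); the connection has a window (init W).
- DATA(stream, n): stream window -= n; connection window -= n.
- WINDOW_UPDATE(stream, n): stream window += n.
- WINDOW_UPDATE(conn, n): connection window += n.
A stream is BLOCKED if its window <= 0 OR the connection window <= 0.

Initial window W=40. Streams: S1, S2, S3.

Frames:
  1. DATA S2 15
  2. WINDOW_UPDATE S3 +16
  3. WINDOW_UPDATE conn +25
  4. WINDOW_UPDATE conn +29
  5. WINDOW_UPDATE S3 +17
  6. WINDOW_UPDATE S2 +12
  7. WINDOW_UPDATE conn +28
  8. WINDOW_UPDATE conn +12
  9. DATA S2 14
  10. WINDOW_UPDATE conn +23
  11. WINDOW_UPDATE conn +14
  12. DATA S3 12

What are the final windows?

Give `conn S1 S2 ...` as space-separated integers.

Answer: 130 40 23 61

Derivation:
Op 1: conn=25 S1=40 S2=25 S3=40 blocked=[]
Op 2: conn=25 S1=40 S2=25 S3=56 blocked=[]
Op 3: conn=50 S1=40 S2=25 S3=56 blocked=[]
Op 4: conn=79 S1=40 S2=25 S3=56 blocked=[]
Op 5: conn=79 S1=40 S2=25 S3=73 blocked=[]
Op 6: conn=79 S1=40 S2=37 S3=73 blocked=[]
Op 7: conn=107 S1=40 S2=37 S3=73 blocked=[]
Op 8: conn=119 S1=40 S2=37 S3=73 blocked=[]
Op 9: conn=105 S1=40 S2=23 S3=73 blocked=[]
Op 10: conn=128 S1=40 S2=23 S3=73 blocked=[]
Op 11: conn=142 S1=40 S2=23 S3=73 blocked=[]
Op 12: conn=130 S1=40 S2=23 S3=61 blocked=[]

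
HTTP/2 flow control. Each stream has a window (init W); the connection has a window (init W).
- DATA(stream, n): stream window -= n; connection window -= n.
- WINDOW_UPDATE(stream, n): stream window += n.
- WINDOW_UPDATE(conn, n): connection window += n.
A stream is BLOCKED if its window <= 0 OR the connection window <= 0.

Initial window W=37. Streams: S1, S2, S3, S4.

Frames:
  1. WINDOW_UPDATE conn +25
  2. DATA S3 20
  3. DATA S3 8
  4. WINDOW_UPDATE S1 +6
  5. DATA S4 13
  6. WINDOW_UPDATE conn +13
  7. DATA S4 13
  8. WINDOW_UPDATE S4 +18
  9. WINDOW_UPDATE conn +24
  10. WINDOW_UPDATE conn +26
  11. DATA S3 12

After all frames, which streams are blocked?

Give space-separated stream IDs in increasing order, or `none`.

Op 1: conn=62 S1=37 S2=37 S3=37 S4=37 blocked=[]
Op 2: conn=42 S1=37 S2=37 S3=17 S4=37 blocked=[]
Op 3: conn=34 S1=37 S2=37 S3=9 S4=37 blocked=[]
Op 4: conn=34 S1=43 S2=37 S3=9 S4=37 blocked=[]
Op 5: conn=21 S1=43 S2=37 S3=9 S4=24 blocked=[]
Op 6: conn=34 S1=43 S2=37 S3=9 S4=24 blocked=[]
Op 7: conn=21 S1=43 S2=37 S3=9 S4=11 blocked=[]
Op 8: conn=21 S1=43 S2=37 S3=9 S4=29 blocked=[]
Op 9: conn=45 S1=43 S2=37 S3=9 S4=29 blocked=[]
Op 10: conn=71 S1=43 S2=37 S3=9 S4=29 blocked=[]
Op 11: conn=59 S1=43 S2=37 S3=-3 S4=29 blocked=[3]

Answer: S3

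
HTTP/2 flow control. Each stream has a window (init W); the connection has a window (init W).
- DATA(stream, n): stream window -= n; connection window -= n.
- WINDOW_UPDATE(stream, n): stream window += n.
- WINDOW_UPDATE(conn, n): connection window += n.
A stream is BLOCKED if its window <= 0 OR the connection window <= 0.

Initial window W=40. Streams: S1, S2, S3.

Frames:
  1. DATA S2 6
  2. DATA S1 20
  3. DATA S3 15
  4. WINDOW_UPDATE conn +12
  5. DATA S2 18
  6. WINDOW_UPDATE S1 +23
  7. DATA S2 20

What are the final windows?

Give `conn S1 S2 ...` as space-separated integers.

Answer: -27 43 -4 25

Derivation:
Op 1: conn=34 S1=40 S2=34 S3=40 blocked=[]
Op 2: conn=14 S1=20 S2=34 S3=40 blocked=[]
Op 3: conn=-1 S1=20 S2=34 S3=25 blocked=[1, 2, 3]
Op 4: conn=11 S1=20 S2=34 S3=25 blocked=[]
Op 5: conn=-7 S1=20 S2=16 S3=25 blocked=[1, 2, 3]
Op 6: conn=-7 S1=43 S2=16 S3=25 blocked=[1, 2, 3]
Op 7: conn=-27 S1=43 S2=-4 S3=25 blocked=[1, 2, 3]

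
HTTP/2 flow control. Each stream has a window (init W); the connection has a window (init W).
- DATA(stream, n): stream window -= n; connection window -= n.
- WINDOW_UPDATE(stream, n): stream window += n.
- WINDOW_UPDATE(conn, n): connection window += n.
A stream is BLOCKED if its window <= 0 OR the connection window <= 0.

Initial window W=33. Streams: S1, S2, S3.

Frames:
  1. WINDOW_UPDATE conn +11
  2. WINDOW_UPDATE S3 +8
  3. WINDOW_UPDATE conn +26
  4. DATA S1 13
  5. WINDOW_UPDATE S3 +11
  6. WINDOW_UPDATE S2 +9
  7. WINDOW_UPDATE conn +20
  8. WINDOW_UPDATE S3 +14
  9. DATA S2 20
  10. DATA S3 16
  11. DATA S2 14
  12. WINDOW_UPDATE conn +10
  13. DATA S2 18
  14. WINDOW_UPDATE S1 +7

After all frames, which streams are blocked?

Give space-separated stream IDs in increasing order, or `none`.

Op 1: conn=44 S1=33 S2=33 S3=33 blocked=[]
Op 2: conn=44 S1=33 S2=33 S3=41 blocked=[]
Op 3: conn=70 S1=33 S2=33 S3=41 blocked=[]
Op 4: conn=57 S1=20 S2=33 S3=41 blocked=[]
Op 5: conn=57 S1=20 S2=33 S3=52 blocked=[]
Op 6: conn=57 S1=20 S2=42 S3=52 blocked=[]
Op 7: conn=77 S1=20 S2=42 S3=52 blocked=[]
Op 8: conn=77 S1=20 S2=42 S3=66 blocked=[]
Op 9: conn=57 S1=20 S2=22 S3=66 blocked=[]
Op 10: conn=41 S1=20 S2=22 S3=50 blocked=[]
Op 11: conn=27 S1=20 S2=8 S3=50 blocked=[]
Op 12: conn=37 S1=20 S2=8 S3=50 blocked=[]
Op 13: conn=19 S1=20 S2=-10 S3=50 blocked=[2]
Op 14: conn=19 S1=27 S2=-10 S3=50 blocked=[2]

Answer: S2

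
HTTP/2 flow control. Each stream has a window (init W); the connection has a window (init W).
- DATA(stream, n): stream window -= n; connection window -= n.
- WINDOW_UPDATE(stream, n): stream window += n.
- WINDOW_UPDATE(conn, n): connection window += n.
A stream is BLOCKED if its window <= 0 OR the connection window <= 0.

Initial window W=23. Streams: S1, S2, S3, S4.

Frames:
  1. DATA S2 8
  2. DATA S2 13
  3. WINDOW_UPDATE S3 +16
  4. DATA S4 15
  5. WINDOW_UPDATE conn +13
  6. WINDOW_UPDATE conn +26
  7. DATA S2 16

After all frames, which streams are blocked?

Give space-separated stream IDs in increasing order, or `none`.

Op 1: conn=15 S1=23 S2=15 S3=23 S4=23 blocked=[]
Op 2: conn=2 S1=23 S2=2 S3=23 S4=23 blocked=[]
Op 3: conn=2 S1=23 S2=2 S3=39 S4=23 blocked=[]
Op 4: conn=-13 S1=23 S2=2 S3=39 S4=8 blocked=[1, 2, 3, 4]
Op 5: conn=0 S1=23 S2=2 S3=39 S4=8 blocked=[1, 2, 3, 4]
Op 6: conn=26 S1=23 S2=2 S3=39 S4=8 blocked=[]
Op 7: conn=10 S1=23 S2=-14 S3=39 S4=8 blocked=[2]

Answer: S2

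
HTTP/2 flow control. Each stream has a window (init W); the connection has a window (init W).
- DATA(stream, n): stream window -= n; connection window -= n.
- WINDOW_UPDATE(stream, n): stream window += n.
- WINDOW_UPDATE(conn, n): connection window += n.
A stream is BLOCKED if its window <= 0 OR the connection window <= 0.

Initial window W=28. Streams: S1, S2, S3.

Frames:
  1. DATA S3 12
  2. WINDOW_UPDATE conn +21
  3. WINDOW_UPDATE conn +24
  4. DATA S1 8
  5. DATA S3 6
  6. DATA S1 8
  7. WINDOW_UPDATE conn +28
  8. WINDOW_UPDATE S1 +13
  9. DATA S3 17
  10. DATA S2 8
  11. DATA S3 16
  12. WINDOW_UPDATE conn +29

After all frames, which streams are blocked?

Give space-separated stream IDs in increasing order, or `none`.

Op 1: conn=16 S1=28 S2=28 S3=16 blocked=[]
Op 2: conn=37 S1=28 S2=28 S3=16 blocked=[]
Op 3: conn=61 S1=28 S2=28 S3=16 blocked=[]
Op 4: conn=53 S1=20 S2=28 S3=16 blocked=[]
Op 5: conn=47 S1=20 S2=28 S3=10 blocked=[]
Op 6: conn=39 S1=12 S2=28 S3=10 blocked=[]
Op 7: conn=67 S1=12 S2=28 S3=10 blocked=[]
Op 8: conn=67 S1=25 S2=28 S3=10 blocked=[]
Op 9: conn=50 S1=25 S2=28 S3=-7 blocked=[3]
Op 10: conn=42 S1=25 S2=20 S3=-7 blocked=[3]
Op 11: conn=26 S1=25 S2=20 S3=-23 blocked=[3]
Op 12: conn=55 S1=25 S2=20 S3=-23 blocked=[3]

Answer: S3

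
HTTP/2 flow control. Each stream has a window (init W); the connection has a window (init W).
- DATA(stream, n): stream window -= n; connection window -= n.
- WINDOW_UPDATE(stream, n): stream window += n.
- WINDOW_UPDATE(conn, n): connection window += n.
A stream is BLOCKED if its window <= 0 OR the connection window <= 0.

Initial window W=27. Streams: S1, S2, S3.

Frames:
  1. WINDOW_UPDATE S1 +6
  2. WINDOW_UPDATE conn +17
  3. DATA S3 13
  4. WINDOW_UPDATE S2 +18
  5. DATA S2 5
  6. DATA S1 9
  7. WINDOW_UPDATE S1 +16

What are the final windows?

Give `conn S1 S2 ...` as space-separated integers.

Answer: 17 40 40 14

Derivation:
Op 1: conn=27 S1=33 S2=27 S3=27 blocked=[]
Op 2: conn=44 S1=33 S2=27 S3=27 blocked=[]
Op 3: conn=31 S1=33 S2=27 S3=14 blocked=[]
Op 4: conn=31 S1=33 S2=45 S3=14 blocked=[]
Op 5: conn=26 S1=33 S2=40 S3=14 blocked=[]
Op 6: conn=17 S1=24 S2=40 S3=14 blocked=[]
Op 7: conn=17 S1=40 S2=40 S3=14 blocked=[]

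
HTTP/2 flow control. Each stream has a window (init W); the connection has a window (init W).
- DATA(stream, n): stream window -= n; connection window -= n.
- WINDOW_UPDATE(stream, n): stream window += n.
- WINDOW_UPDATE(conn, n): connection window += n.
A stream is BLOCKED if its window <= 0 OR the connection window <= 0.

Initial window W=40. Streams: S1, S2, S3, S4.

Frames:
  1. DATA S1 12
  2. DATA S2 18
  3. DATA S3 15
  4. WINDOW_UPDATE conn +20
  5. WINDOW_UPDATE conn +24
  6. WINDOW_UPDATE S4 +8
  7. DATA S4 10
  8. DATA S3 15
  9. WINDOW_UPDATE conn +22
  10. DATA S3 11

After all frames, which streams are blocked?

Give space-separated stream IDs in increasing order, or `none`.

Op 1: conn=28 S1=28 S2=40 S3=40 S4=40 blocked=[]
Op 2: conn=10 S1=28 S2=22 S3=40 S4=40 blocked=[]
Op 3: conn=-5 S1=28 S2=22 S3=25 S4=40 blocked=[1, 2, 3, 4]
Op 4: conn=15 S1=28 S2=22 S3=25 S4=40 blocked=[]
Op 5: conn=39 S1=28 S2=22 S3=25 S4=40 blocked=[]
Op 6: conn=39 S1=28 S2=22 S3=25 S4=48 blocked=[]
Op 7: conn=29 S1=28 S2=22 S3=25 S4=38 blocked=[]
Op 8: conn=14 S1=28 S2=22 S3=10 S4=38 blocked=[]
Op 9: conn=36 S1=28 S2=22 S3=10 S4=38 blocked=[]
Op 10: conn=25 S1=28 S2=22 S3=-1 S4=38 blocked=[3]

Answer: S3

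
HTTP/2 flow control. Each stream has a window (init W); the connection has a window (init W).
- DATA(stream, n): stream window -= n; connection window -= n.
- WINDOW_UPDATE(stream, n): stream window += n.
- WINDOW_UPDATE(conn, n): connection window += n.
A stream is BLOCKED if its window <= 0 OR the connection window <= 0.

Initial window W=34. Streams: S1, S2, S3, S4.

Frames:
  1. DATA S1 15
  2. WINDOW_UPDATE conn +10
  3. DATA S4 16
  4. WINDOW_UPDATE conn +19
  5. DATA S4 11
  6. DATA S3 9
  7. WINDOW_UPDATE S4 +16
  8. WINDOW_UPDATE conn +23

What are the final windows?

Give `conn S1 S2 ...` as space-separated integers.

Answer: 35 19 34 25 23

Derivation:
Op 1: conn=19 S1=19 S2=34 S3=34 S4=34 blocked=[]
Op 2: conn=29 S1=19 S2=34 S3=34 S4=34 blocked=[]
Op 3: conn=13 S1=19 S2=34 S3=34 S4=18 blocked=[]
Op 4: conn=32 S1=19 S2=34 S3=34 S4=18 blocked=[]
Op 5: conn=21 S1=19 S2=34 S3=34 S4=7 blocked=[]
Op 6: conn=12 S1=19 S2=34 S3=25 S4=7 blocked=[]
Op 7: conn=12 S1=19 S2=34 S3=25 S4=23 blocked=[]
Op 8: conn=35 S1=19 S2=34 S3=25 S4=23 blocked=[]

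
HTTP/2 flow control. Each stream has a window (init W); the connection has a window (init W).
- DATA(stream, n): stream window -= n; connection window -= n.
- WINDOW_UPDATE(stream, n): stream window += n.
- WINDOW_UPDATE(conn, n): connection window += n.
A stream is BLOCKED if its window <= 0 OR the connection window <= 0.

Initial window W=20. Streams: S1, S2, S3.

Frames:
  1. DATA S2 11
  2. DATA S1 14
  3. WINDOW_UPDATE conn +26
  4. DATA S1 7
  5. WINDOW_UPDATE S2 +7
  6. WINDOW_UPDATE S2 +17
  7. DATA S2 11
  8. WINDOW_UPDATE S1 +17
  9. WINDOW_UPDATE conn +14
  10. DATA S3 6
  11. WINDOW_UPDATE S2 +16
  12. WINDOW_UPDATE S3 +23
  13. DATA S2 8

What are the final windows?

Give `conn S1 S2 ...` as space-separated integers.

Op 1: conn=9 S1=20 S2=9 S3=20 blocked=[]
Op 2: conn=-5 S1=6 S2=9 S3=20 blocked=[1, 2, 3]
Op 3: conn=21 S1=6 S2=9 S3=20 blocked=[]
Op 4: conn=14 S1=-1 S2=9 S3=20 blocked=[1]
Op 5: conn=14 S1=-1 S2=16 S3=20 blocked=[1]
Op 6: conn=14 S1=-1 S2=33 S3=20 blocked=[1]
Op 7: conn=3 S1=-1 S2=22 S3=20 blocked=[1]
Op 8: conn=3 S1=16 S2=22 S3=20 blocked=[]
Op 9: conn=17 S1=16 S2=22 S3=20 blocked=[]
Op 10: conn=11 S1=16 S2=22 S3=14 blocked=[]
Op 11: conn=11 S1=16 S2=38 S3=14 blocked=[]
Op 12: conn=11 S1=16 S2=38 S3=37 blocked=[]
Op 13: conn=3 S1=16 S2=30 S3=37 blocked=[]

Answer: 3 16 30 37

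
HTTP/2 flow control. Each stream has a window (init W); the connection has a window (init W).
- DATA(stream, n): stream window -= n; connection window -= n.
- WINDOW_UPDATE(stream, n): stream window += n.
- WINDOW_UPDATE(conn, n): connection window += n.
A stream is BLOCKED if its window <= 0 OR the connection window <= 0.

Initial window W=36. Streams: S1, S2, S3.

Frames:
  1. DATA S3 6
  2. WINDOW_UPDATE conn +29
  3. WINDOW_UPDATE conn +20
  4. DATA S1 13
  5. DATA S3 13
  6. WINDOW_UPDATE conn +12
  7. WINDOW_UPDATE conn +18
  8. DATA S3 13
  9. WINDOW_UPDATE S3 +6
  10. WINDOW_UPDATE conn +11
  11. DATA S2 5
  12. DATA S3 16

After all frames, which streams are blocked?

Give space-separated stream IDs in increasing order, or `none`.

Op 1: conn=30 S1=36 S2=36 S3=30 blocked=[]
Op 2: conn=59 S1=36 S2=36 S3=30 blocked=[]
Op 3: conn=79 S1=36 S2=36 S3=30 blocked=[]
Op 4: conn=66 S1=23 S2=36 S3=30 blocked=[]
Op 5: conn=53 S1=23 S2=36 S3=17 blocked=[]
Op 6: conn=65 S1=23 S2=36 S3=17 blocked=[]
Op 7: conn=83 S1=23 S2=36 S3=17 blocked=[]
Op 8: conn=70 S1=23 S2=36 S3=4 blocked=[]
Op 9: conn=70 S1=23 S2=36 S3=10 blocked=[]
Op 10: conn=81 S1=23 S2=36 S3=10 blocked=[]
Op 11: conn=76 S1=23 S2=31 S3=10 blocked=[]
Op 12: conn=60 S1=23 S2=31 S3=-6 blocked=[3]

Answer: S3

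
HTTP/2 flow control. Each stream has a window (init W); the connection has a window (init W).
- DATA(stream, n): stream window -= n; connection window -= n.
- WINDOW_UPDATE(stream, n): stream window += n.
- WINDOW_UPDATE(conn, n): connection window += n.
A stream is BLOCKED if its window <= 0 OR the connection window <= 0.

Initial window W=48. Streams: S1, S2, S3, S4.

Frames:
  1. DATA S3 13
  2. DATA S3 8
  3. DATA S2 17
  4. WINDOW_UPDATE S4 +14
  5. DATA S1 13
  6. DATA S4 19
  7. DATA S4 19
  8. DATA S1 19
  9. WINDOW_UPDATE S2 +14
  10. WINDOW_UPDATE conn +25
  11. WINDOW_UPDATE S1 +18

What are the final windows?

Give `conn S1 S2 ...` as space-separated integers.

Answer: -35 34 45 27 24

Derivation:
Op 1: conn=35 S1=48 S2=48 S3=35 S4=48 blocked=[]
Op 2: conn=27 S1=48 S2=48 S3=27 S4=48 blocked=[]
Op 3: conn=10 S1=48 S2=31 S3=27 S4=48 blocked=[]
Op 4: conn=10 S1=48 S2=31 S3=27 S4=62 blocked=[]
Op 5: conn=-3 S1=35 S2=31 S3=27 S4=62 blocked=[1, 2, 3, 4]
Op 6: conn=-22 S1=35 S2=31 S3=27 S4=43 blocked=[1, 2, 3, 4]
Op 7: conn=-41 S1=35 S2=31 S3=27 S4=24 blocked=[1, 2, 3, 4]
Op 8: conn=-60 S1=16 S2=31 S3=27 S4=24 blocked=[1, 2, 3, 4]
Op 9: conn=-60 S1=16 S2=45 S3=27 S4=24 blocked=[1, 2, 3, 4]
Op 10: conn=-35 S1=16 S2=45 S3=27 S4=24 blocked=[1, 2, 3, 4]
Op 11: conn=-35 S1=34 S2=45 S3=27 S4=24 blocked=[1, 2, 3, 4]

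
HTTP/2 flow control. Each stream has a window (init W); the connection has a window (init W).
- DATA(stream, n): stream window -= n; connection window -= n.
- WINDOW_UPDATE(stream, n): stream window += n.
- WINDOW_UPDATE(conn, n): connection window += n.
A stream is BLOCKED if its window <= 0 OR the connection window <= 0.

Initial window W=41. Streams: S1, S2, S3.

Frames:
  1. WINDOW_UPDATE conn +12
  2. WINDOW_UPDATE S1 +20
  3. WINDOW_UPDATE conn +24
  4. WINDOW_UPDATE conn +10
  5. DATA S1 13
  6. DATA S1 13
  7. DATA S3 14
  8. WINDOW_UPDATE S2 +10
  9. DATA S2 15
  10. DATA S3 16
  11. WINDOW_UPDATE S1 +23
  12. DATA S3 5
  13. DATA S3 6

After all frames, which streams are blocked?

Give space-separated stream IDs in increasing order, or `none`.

Answer: S3

Derivation:
Op 1: conn=53 S1=41 S2=41 S3=41 blocked=[]
Op 2: conn=53 S1=61 S2=41 S3=41 blocked=[]
Op 3: conn=77 S1=61 S2=41 S3=41 blocked=[]
Op 4: conn=87 S1=61 S2=41 S3=41 blocked=[]
Op 5: conn=74 S1=48 S2=41 S3=41 blocked=[]
Op 6: conn=61 S1=35 S2=41 S3=41 blocked=[]
Op 7: conn=47 S1=35 S2=41 S3=27 blocked=[]
Op 8: conn=47 S1=35 S2=51 S3=27 blocked=[]
Op 9: conn=32 S1=35 S2=36 S3=27 blocked=[]
Op 10: conn=16 S1=35 S2=36 S3=11 blocked=[]
Op 11: conn=16 S1=58 S2=36 S3=11 blocked=[]
Op 12: conn=11 S1=58 S2=36 S3=6 blocked=[]
Op 13: conn=5 S1=58 S2=36 S3=0 blocked=[3]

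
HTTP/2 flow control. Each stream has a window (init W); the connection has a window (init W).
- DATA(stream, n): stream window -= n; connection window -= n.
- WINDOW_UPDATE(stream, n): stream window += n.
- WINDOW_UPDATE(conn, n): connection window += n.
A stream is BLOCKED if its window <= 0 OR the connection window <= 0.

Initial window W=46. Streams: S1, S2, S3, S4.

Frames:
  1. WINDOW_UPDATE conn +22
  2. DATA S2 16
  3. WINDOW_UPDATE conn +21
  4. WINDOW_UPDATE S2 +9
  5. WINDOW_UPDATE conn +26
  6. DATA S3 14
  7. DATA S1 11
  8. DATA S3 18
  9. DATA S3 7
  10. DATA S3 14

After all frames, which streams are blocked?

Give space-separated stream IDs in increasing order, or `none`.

Op 1: conn=68 S1=46 S2=46 S3=46 S4=46 blocked=[]
Op 2: conn=52 S1=46 S2=30 S3=46 S4=46 blocked=[]
Op 3: conn=73 S1=46 S2=30 S3=46 S4=46 blocked=[]
Op 4: conn=73 S1=46 S2=39 S3=46 S4=46 blocked=[]
Op 5: conn=99 S1=46 S2=39 S3=46 S4=46 blocked=[]
Op 6: conn=85 S1=46 S2=39 S3=32 S4=46 blocked=[]
Op 7: conn=74 S1=35 S2=39 S3=32 S4=46 blocked=[]
Op 8: conn=56 S1=35 S2=39 S3=14 S4=46 blocked=[]
Op 9: conn=49 S1=35 S2=39 S3=7 S4=46 blocked=[]
Op 10: conn=35 S1=35 S2=39 S3=-7 S4=46 blocked=[3]

Answer: S3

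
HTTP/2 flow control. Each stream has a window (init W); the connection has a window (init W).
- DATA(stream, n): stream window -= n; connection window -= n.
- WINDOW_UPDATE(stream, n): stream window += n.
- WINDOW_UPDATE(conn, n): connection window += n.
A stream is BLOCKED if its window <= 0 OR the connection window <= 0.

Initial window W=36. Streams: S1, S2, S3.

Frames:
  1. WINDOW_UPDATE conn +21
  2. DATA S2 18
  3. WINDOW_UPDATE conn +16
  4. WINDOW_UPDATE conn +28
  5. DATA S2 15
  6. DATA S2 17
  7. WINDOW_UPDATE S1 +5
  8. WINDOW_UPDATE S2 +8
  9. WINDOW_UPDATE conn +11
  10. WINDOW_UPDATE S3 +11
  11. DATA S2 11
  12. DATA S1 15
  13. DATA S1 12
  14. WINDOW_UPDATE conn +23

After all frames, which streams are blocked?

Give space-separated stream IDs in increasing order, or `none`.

Answer: S2

Derivation:
Op 1: conn=57 S1=36 S2=36 S3=36 blocked=[]
Op 2: conn=39 S1=36 S2=18 S3=36 blocked=[]
Op 3: conn=55 S1=36 S2=18 S3=36 blocked=[]
Op 4: conn=83 S1=36 S2=18 S3=36 blocked=[]
Op 5: conn=68 S1=36 S2=3 S3=36 blocked=[]
Op 6: conn=51 S1=36 S2=-14 S3=36 blocked=[2]
Op 7: conn=51 S1=41 S2=-14 S3=36 blocked=[2]
Op 8: conn=51 S1=41 S2=-6 S3=36 blocked=[2]
Op 9: conn=62 S1=41 S2=-6 S3=36 blocked=[2]
Op 10: conn=62 S1=41 S2=-6 S3=47 blocked=[2]
Op 11: conn=51 S1=41 S2=-17 S3=47 blocked=[2]
Op 12: conn=36 S1=26 S2=-17 S3=47 blocked=[2]
Op 13: conn=24 S1=14 S2=-17 S3=47 blocked=[2]
Op 14: conn=47 S1=14 S2=-17 S3=47 blocked=[2]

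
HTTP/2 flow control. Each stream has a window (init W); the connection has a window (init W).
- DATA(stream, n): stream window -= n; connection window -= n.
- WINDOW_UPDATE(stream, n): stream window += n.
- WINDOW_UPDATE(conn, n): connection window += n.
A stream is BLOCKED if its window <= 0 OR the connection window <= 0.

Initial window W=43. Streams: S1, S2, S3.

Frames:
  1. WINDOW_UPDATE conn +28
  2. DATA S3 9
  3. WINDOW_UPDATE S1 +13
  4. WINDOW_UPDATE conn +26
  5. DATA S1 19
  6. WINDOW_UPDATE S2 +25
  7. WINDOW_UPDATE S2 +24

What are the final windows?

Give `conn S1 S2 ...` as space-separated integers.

Op 1: conn=71 S1=43 S2=43 S3=43 blocked=[]
Op 2: conn=62 S1=43 S2=43 S3=34 blocked=[]
Op 3: conn=62 S1=56 S2=43 S3=34 blocked=[]
Op 4: conn=88 S1=56 S2=43 S3=34 blocked=[]
Op 5: conn=69 S1=37 S2=43 S3=34 blocked=[]
Op 6: conn=69 S1=37 S2=68 S3=34 blocked=[]
Op 7: conn=69 S1=37 S2=92 S3=34 blocked=[]

Answer: 69 37 92 34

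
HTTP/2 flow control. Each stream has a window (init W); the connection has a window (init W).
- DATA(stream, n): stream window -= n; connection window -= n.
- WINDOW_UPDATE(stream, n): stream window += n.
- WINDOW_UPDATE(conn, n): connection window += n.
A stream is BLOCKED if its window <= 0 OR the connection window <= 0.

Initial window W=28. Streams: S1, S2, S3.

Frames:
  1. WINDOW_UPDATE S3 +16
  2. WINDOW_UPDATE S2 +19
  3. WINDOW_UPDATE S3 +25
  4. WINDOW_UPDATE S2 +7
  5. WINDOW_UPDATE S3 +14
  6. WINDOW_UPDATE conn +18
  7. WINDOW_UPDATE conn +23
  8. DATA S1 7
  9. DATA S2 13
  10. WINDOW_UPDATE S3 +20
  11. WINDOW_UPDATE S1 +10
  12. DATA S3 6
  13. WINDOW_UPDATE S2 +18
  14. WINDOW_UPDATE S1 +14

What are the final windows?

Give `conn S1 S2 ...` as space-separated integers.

Op 1: conn=28 S1=28 S2=28 S3=44 blocked=[]
Op 2: conn=28 S1=28 S2=47 S3=44 blocked=[]
Op 3: conn=28 S1=28 S2=47 S3=69 blocked=[]
Op 4: conn=28 S1=28 S2=54 S3=69 blocked=[]
Op 5: conn=28 S1=28 S2=54 S3=83 blocked=[]
Op 6: conn=46 S1=28 S2=54 S3=83 blocked=[]
Op 7: conn=69 S1=28 S2=54 S3=83 blocked=[]
Op 8: conn=62 S1=21 S2=54 S3=83 blocked=[]
Op 9: conn=49 S1=21 S2=41 S3=83 blocked=[]
Op 10: conn=49 S1=21 S2=41 S3=103 blocked=[]
Op 11: conn=49 S1=31 S2=41 S3=103 blocked=[]
Op 12: conn=43 S1=31 S2=41 S3=97 blocked=[]
Op 13: conn=43 S1=31 S2=59 S3=97 blocked=[]
Op 14: conn=43 S1=45 S2=59 S3=97 blocked=[]

Answer: 43 45 59 97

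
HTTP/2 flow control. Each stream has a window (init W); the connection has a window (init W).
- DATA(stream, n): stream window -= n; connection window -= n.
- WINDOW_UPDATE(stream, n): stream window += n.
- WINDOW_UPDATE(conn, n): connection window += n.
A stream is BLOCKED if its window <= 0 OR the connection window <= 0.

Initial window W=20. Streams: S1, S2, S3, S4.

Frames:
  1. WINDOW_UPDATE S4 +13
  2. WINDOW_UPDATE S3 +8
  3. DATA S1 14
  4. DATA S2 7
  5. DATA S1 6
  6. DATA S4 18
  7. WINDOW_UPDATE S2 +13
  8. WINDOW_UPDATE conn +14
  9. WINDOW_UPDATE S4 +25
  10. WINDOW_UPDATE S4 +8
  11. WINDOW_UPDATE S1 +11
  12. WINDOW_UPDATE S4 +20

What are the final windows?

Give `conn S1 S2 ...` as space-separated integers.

Op 1: conn=20 S1=20 S2=20 S3=20 S4=33 blocked=[]
Op 2: conn=20 S1=20 S2=20 S3=28 S4=33 blocked=[]
Op 3: conn=6 S1=6 S2=20 S3=28 S4=33 blocked=[]
Op 4: conn=-1 S1=6 S2=13 S3=28 S4=33 blocked=[1, 2, 3, 4]
Op 5: conn=-7 S1=0 S2=13 S3=28 S4=33 blocked=[1, 2, 3, 4]
Op 6: conn=-25 S1=0 S2=13 S3=28 S4=15 blocked=[1, 2, 3, 4]
Op 7: conn=-25 S1=0 S2=26 S3=28 S4=15 blocked=[1, 2, 3, 4]
Op 8: conn=-11 S1=0 S2=26 S3=28 S4=15 blocked=[1, 2, 3, 4]
Op 9: conn=-11 S1=0 S2=26 S3=28 S4=40 blocked=[1, 2, 3, 4]
Op 10: conn=-11 S1=0 S2=26 S3=28 S4=48 blocked=[1, 2, 3, 4]
Op 11: conn=-11 S1=11 S2=26 S3=28 S4=48 blocked=[1, 2, 3, 4]
Op 12: conn=-11 S1=11 S2=26 S3=28 S4=68 blocked=[1, 2, 3, 4]

Answer: -11 11 26 28 68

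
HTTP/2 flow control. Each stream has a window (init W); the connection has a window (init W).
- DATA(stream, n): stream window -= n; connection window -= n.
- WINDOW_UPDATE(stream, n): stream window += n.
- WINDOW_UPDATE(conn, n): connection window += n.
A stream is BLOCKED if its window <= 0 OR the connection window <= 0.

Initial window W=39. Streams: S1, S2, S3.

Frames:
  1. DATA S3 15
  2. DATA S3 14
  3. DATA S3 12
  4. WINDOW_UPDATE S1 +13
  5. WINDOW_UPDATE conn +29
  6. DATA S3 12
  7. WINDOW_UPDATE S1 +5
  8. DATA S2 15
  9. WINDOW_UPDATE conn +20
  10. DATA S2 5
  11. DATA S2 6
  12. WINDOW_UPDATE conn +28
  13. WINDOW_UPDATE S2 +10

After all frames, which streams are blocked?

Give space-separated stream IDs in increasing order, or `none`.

Op 1: conn=24 S1=39 S2=39 S3=24 blocked=[]
Op 2: conn=10 S1=39 S2=39 S3=10 blocked=[]
Op 3: conn=-2 S1=39 S2=39 S3=-2 blocked=[1, 2, 3]
Op 4: conn=-2 S1=52 S2=39 S3=-2 blocked=[1, 2, 3]
Op 5: conn=27 S1=52 S2=39 S3=-2 blocked=[3]
Op 6: conn=15 S1=52 S2=39 S3=-14 blocked=[3]
Op 7: conn=15 S1=57 S2=39 S3=-14 blocked=[3]
Op 8: conn=0 S1=57 S2=24 S3=-14 blocked=[1, 2, 3]
Op 9: conn=20 S1=57 S2=24 S3=-14 blocked=[3]
Op 10: conn=15 S1=57 S2=19 S3=-14 blocked=[3]
Op 11: conn=9 S1=57 S2=13 S3=-14 blocked=[3]
Op 12: conn=37 S1=57 S2=13 S3=-14 blocked=[3]
Op 13: conn=37 S1=57 S2=23 S3=-14 blocked=[3]

Answer: S3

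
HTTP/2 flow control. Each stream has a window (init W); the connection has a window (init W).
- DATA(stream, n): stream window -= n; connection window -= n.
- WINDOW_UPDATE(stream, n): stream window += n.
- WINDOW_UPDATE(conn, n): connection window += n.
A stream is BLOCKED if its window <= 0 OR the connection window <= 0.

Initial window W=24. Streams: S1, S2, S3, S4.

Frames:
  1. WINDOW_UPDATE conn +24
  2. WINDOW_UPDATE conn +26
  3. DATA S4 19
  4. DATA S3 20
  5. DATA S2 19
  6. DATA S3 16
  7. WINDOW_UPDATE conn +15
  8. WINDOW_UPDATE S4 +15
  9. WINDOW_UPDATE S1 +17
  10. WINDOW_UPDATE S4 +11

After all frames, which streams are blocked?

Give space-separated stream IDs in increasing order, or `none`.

Op 1: conn=48 S1=24 S2=24 S3=24 S4=24 blocked=[]
Op 2: conn=74 S1=24 S2=24 S3=24 S4=24 blocked=[]
Op 3: conn=55 S1=24 S2=24 S3=24 S4=5 blocked=[]
Op 4: conn=35 S1=24 S2=24 S3=4 S4=5 blocked=[]
Op 5: conn=16 S1=24 S2=5 S3=4 S4=5 blocked=[]
Op 6: conn=0 S1=24 S2=5 S3=-12 S4=5 blocked=[1, 2, 3, 4]
Op 7: conn=15 S1=24 S2=5 S3=-12 S4=5 blocked=[3]
Op 8: conn=15 S1=24 S2=5 S3=-12 S4=20 blocked=[3]
Op 9: conn=15 S1=41 S2=5 S3=-12 S4=20 blocked=[3]
Op 10: conn=15 S1=41 S2=5 S3=-12 S4=31 blocked=[3]

Answer: S3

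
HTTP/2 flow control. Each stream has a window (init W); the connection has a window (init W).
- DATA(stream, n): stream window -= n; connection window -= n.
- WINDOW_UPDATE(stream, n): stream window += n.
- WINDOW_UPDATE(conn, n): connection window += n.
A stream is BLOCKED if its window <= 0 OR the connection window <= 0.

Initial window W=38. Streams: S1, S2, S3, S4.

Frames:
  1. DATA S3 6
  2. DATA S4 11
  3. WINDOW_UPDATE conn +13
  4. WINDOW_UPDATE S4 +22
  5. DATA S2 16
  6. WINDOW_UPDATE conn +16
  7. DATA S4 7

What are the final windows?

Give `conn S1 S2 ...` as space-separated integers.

Op 1: conn=32 S1=38 S2=38 S3=32 S4=38 blocked=[]
Op 2: conn=21 S1=38 S2=38 S3=32 S4=27 blocked=[]
Op 3: conn=34 S1=38 S2=38 S3=32 S4=27 blocked=[]
Op 4: conn=34 S1=38 S2=38 S3=32 S4=49 blocked=[]
Op 5: conn=18 S1=38 S2=22 S3=32 S4=49 blocked=[]
Op 6: conn=34 S1=38 S2=22 S3=32 S4=49 blocked=[]
Op 7: conn=27 S1=38 S2=22 S3=32 S4=42 blocked=[]

Answer: 27 38 22 32 42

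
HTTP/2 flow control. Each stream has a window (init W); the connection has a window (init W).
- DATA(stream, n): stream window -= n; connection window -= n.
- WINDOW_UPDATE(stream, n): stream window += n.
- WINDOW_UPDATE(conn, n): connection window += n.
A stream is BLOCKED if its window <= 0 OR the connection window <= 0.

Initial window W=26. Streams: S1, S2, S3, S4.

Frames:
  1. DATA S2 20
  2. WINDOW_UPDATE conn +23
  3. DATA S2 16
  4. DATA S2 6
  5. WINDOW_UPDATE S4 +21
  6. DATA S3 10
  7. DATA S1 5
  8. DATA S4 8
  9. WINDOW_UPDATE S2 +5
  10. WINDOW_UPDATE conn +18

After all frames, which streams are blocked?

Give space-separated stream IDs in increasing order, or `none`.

Answer: S2

Derivation:
Op 1: conn=6 S1=26 S2=6 S3=26 S4=26 blocked=[]
Op 2: conn=29 S1=26 S2=6 S3=26 S4=26 blocked=[]
Op 3: conn=13 S1=26 S2=-10 S3=26 S4=26 blocked=[2]
Op 4: conn=7 S1=26 S2=-16 S3=26 S4=26 blocked=[2]
Op 5: conn=7 S1=26 S2=-16 S3=26 S4=47 blocked=[2]
Op 6: conn=-3 S1=26 S2=-16 S3=16 S4=47 blocked=[1, 2, 3, 4]
Op 7: conn=-8 S1=21 S2=-16 S3=16 S4=47 blocked=[1, 2, 3, 4]
Op 8: conn=-16 S1=21 S2=-16 S3=16 S4=39 blocked=[1, 2, 3, 4]
Op 9: conn=-16 S1=21 S2=-11 S3=16 S4=39 blocked=[1, 2, 3, 4]
Op 10: conn=2 S1=21 S2=-11 S3=16 S4=39 blocked=[2]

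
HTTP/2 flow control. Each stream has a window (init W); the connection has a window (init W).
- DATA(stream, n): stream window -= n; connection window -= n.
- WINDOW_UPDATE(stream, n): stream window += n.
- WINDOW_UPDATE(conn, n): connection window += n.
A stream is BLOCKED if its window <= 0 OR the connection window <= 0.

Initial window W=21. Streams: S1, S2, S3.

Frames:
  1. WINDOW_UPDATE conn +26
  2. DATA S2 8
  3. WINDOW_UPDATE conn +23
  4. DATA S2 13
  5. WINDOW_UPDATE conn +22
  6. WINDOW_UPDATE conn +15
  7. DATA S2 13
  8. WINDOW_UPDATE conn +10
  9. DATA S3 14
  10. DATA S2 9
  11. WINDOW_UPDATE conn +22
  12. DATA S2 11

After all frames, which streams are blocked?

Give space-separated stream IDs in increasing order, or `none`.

Answer: S2

Derivation:
Op 1: conn=47 S1=21 S2=21 S3=21 blocked=[]
Op 2: conn=39 S1=21 S2=13 S3=21 blocked=[]
Op 3: conn=62 S1=21 S2=13 S3=21 blocked=[]
Op 4: conn=49 S1=21 S2=0 S3=21 blocked=[2]
Op 5: conn=71 S1=21 S2=0 S3=21 blocked=[2]
Op 6: conn=86 S1=21 S2=0 S3=21 blocked=[2]
Op 7: conn=73 S1=21 S2=-13 S3=21 blocked=[2]
Op 8: conn=83 S1=21 S2=-13 S3=21 blocked=[2]
Op 9: conn=69 S1=21 S2=-13 S3=7 blocked=[2]
Op 10: conn=60 S1=21 S2=-22 S3=7 blocked=[2]
Op 11: conn=82 S1=21 S2=-22 S3=7 blocked=[2]
Op 12: conn=71 S1=21 S2=-33 S3=7 blocked=[2]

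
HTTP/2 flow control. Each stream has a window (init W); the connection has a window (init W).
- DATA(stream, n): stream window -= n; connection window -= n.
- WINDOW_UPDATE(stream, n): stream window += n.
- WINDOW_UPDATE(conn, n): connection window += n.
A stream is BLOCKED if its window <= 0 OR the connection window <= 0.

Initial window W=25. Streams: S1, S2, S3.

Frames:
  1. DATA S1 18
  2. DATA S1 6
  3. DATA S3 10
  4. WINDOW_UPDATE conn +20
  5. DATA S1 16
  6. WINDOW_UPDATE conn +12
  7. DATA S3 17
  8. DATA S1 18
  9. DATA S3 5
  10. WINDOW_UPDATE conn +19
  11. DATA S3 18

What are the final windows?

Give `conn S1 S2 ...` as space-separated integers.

Answer: -32 -33 25 -25

Derivation:
Op 1: conn=7 S1=7 S2=25 S3=25 blocked=[]
Op 2: conn=1 S1=1 S2=25 S3=25 blocked=[]
Op 3: conn=-9 S1=1 S2=25 S3=15 blocked=[1, 2, 3]
Op 4: conn=11 S1=1 S2=25 S3=15 blocked=[]
Op 5: conn=-5 S1=-15 S2=25 S3=15 blocked=[1, 2, 3]
Op 6: conn=7 S1=-15 S2=25 S3=15 blocked=[1]
Op 7: conn=-10 S1=-15 S2=25 S3=-2 blocked=[1, 2, 3]
Op 8: conn=-28 S1=-33 S2=25 S3=-2 blocked=[1, 2, 3]
Op 9: conn=-33 S1=-33 S2=25 S3=-7 blocked=[1, 2, 3]
Op 10: conn=-14 S1=-33 S2=25 S3=-7 blocked=[1, 2, 3]
Op 11: conn=-32 S1=-33 S2=25 S3=-25 blocked=[1, 2, 3]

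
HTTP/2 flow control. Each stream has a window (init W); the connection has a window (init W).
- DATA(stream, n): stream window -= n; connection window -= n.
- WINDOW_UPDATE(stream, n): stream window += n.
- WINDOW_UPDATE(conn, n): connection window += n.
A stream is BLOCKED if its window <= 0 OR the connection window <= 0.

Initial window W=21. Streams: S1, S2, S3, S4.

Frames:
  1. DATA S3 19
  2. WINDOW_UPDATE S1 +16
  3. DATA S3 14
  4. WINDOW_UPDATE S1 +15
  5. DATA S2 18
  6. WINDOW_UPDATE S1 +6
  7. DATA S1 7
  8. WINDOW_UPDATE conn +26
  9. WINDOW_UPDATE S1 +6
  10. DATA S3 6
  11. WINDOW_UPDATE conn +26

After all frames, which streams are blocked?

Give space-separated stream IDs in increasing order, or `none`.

Answer: S3

Derivation:
Op 1: conn=2 S1=21 S2=21 S3=2 S4=21 blocked=[]
Op 2: conn=2 S1=37 S2=21 S3=2 S4=21 blocked=[]
Op 3: conn=-12 S1=37 S2=21 S3=-12 S4=21 blocked=[1, 2, 3, 4]
Op 4: conn=-12 S1=52 S2=21 S3=-12 S4=21 blocked=[1, 2, 3, 4]
Op 5: conn=-30 S1=52 S2=3 S3=-12 S4=21 blocked=[1, 2, 3, 4]
Op 6: conn=-30 S1=58 S2=3 S3=-12 S4=21 blocked=[1, 2, 3, 4]
Op 7: conn=-37 S1=51 S2=3 S3=-12 S4=21 blocked=[1, 2, 3, 4]
Op 8: conn=-11 S1=51 S2=3 S3=-12 S4=21 blocked=[1, 2, 3, 4]
Op 9: conn=-11 S1=57 S2=3 S3=-12 S4=21 blocked=[1, 2, 3, 4]
Op 10: conn=-17 S1=57 S2=3 S3=-18 S4=21 blocked=[1, 2, 3, 4]
Op 11: conn=9 S1=57 S2=3 S3=-18 S4=21 blocked=[3]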